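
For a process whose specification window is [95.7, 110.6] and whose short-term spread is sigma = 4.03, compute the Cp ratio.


Cp = (USL - LSL) / (6 * sigma)
= (110.6 - 95.7) / (6 * 4.03)
= 14.9000 / 24.1800
= 0.6162

0.6162


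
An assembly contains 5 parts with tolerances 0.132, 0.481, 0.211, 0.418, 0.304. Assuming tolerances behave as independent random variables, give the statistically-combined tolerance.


RSS = sqrt(0.132^2 + 0.481^2 + 0.211^2 + 0.418^2 + 0.304^2)
= sqrt(0.560446)
= 0.7486

0.7486


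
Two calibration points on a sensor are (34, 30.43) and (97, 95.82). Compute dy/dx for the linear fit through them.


slope = (y2 - y1) / (x2 - x1)
= (95.82 - 30.43) / (97 - 34)
= 65.3900 / 63
= 1.0379

1.0379


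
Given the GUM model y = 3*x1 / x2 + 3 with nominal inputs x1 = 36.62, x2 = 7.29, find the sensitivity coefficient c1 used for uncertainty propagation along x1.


y = 3*x1 / x2 + 3
dy/dx1 = 3/x2
Evaluate at x2 = 7.29: c1 = 3 / 7.29
c1 = 0.4115

0.4115


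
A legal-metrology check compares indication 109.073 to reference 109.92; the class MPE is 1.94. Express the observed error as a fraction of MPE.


e = indication - reference = 109.073 - 109.92 = -0.8470
|e| = 0.8470
ratio = |e| / MPE = 0.8470 / 1.94
ratio = 0.4366

0.4366


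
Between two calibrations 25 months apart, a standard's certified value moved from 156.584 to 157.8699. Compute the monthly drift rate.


rate = (v2 - v1) / months
= (157.8699 - 156.584) / 25
= 1.2859 / 25
= 0.0514

0.0514


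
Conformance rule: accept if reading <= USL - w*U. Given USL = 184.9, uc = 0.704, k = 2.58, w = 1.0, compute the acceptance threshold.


U = k * uc = 2.58 * 0.704 = 1.81632
guard band g = w * U = 1.0 * 1.81632 = 1.81632
AL = USL - g = 184.9 - 1.81632
AL = 183.0837

183.0837


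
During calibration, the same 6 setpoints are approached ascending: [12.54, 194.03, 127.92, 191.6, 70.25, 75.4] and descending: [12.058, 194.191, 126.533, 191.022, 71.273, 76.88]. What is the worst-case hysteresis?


|12.54 - 12.058| = 0.4820
|194.03 - 194.191| = 0.1610
|127.92 - 126.533| = 1.3870
|191.6 - 191.022| = 0.5780
|70.25 - 71.273| = 1.0230
|75.4 - 76.88| = 1.4800
hysteresis = max(diffs) = 1.4800

1.4800


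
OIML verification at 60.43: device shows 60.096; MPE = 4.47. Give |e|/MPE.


e = indication - reference = 60.096 - 60.43 = -0.3340
|e| = 0.3340
ratio = |e| / MPE = 0.3340 / 4.47
ratio = 0.0747

0.0747


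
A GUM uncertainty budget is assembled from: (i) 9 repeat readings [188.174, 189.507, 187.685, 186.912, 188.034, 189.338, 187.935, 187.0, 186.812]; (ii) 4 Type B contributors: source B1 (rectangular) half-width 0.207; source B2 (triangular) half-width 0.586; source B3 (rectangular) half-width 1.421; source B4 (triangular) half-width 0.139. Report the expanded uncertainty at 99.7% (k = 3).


mean = (188.174 + 189.507 + 187.685 + 186.912 + 188.034 + 189.338 + 187.935 + 187.0 + 186.812) / 9 = 187.933
s = sqrt(sum((x - mean)^2)/(n-1)) = 0.98430572
u_A = s / sqrt(n) = 0.98430572 / sqrt(9) = 0.32810191
u_B1 = 0.207 / sqrt(3) = 0.11951151
u_B2 = 0.586 / sqrt(6) = 0.2392335
u_B3 = 1.421 / sqrt(3) = 0.82041473
u_B4 = 0.139 / sqrt(6) = 0.056746512
uc = sqrt(0.32810191^2 + 0.11951151^2 + 0.2392335^2 + 0.82041473^2 + 0.056746512^2) = 0.92491461
U = k * uc = 3 * 0.92491461
U = 2.7747

2.7747


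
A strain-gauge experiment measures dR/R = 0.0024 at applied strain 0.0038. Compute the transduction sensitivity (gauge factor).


GF = (dR/R) / epsilon
= 0.0024 / 0.0038
= 0.6316

0.6316


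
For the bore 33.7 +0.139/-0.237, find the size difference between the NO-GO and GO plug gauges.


GO = nominal - lower_tol (smallest hole = maximum material condition)
GO = 33.7 - 0.237 = 33.463
NO-GO = nominal + upper_tol (largest hole = least material condition)
NO-GO = 33.7 + 0.139 = 33.839
spread = NO-GO - GO = 33.839 - 33.463 = 0.3760

0.3760


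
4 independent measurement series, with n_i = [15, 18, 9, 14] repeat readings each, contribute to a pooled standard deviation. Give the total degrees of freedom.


nu = sum_i (n_i - 1)
nu = ((15 - 1) + (18 - 1) + (9 - 1) + (14 - 1))
nu = 14 + 17 + 8 + 13
nu = 52

52


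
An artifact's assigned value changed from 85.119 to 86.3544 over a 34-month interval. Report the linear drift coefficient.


rate = (v2 - v1) / months
= (86.3544 - 85.119) / 34
= 1.2354 / 34
= 0.0363

0.0363


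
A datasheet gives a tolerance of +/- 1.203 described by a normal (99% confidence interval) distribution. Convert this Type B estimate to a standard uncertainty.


u_B = half_width / 2.576
u_B = 1.203 / 2.576
u_B = 0.4670

0.4670


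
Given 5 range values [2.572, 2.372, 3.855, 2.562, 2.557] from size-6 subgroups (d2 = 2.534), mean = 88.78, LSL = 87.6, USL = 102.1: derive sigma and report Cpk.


R_bar = (2.572 + 2.372 + 3.855 + 2.562 + 2.557) / 5 = 2.7836
sigma = R_bar / d2 = 2.7836 / 2.534 = 1.0985004
Cp = (USL - LSL)/(6*sigma) = (102.1 - 87.6)/(6*1.0985004) = 2.2000
Cpu = (102.1 - 88.78)/(3*1.0985004) = 4.0419
Cpl = (88.78 - 87.6)/(3*1.0985004) = 0.3581
Cpk = min(Cpu, Cpl) = 0.3581

0.3581


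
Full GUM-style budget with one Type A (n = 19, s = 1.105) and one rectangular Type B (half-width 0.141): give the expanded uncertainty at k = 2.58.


u_A = s / sqrt(n) = 1.105 / sqrt(19) = 0.25350439
u_B = half_width / sqrt(3) = 0.141 / sqrt(3) = 0.081406388
uc = sqrt(u_A^2 + u_B^2) = sqrt(0.25350439^2 + 0.081406388^2) = 0.26625453
U = k * uc = 2.58 * 0.26625453
U = 0.6869

0.6869


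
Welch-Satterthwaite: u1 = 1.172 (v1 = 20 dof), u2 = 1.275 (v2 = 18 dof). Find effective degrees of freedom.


uc = sqrt(u1^2 + u2^2) = sqrt(1.172^2 + 1.275^2) = 1.7318225
v_eff = uc^4 / (u1^4/v1 + u2^4/v2)
= 1.7318225^4 / (1.172^4/20 + 1.275^4/18)
= 8.9952557 / 0.24115091
v_eff = 37.3014

37.3014


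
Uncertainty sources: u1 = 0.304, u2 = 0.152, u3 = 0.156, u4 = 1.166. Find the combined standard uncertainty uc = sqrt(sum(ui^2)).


uc = sqrt(0.304^2 + 0.152^2 + 0.156^2 + 1.166^2)
uc = sqrt(1.499412)
uc = 1.2245

1.2245


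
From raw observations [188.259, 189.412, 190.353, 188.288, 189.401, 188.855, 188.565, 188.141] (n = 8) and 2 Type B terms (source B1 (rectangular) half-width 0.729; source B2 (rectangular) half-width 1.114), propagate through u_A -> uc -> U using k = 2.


mean = (188.259 + 189.412 + 190.353 + 188.288 + 189.401 + 188.855 + 188.565 + 188.141) / 8 = 188.90925
s = sqrt(sum((x - mean)^2)/(n-1)) = 0.76526611
u_A = s / sqrt(n) = 0.76526611 / sqrt(8) = 0.27056243
u_B1 = 0.729 / sqrt(3) = 0.42088835
u_B2 = 1.114 / sqrt(3) = 0.6431682
uc = sqrt(0.27056243^2 + 0.42088835^2 + 0.6431682^2) = 0.81487199
U = k * uc = 2 * 0.81487199
U = 1.6297

1.6297


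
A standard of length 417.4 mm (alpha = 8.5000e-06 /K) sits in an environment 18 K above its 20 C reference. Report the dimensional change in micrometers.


dL = L * alpha * dT
= 417.4 * 8.5000e-06 * 18
= 0.0638622 mm
dL_um = 0.0638622 * 1000 = 63.8622 um

63.8622


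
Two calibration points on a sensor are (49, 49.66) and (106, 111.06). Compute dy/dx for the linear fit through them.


slope = (y2 - y1) / (x2 - x1)
= (111.06 - 49.66) / (106 - 49)
= 61.4000 / 57
= 1.0772

1.0772


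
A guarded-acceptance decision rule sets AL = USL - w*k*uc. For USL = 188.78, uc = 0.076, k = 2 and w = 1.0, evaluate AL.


U = k * uc = 2 * 0.076 = 0.152
guard band g = w * U = 1.0 * 0.152 = 0.152
AL = USL - g = 188.78 - 0.152
AL = 188.6280

188.6280


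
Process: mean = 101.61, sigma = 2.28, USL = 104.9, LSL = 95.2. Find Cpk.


Cpu = (USL - mean) / (3*sigma) = (104.9 - 101.61) / (3*2.28) = 0.4810
Cpl = (mean - LSL) / (3*sigma) = (101.61 - 95.2) / (3*2.28) = 0.9371
Cpk = min(Cpu, Cpl) = 0.4810

0.4810


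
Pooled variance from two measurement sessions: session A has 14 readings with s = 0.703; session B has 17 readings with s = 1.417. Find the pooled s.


s_p = sqrt(((n1-1)*s1^2 + (n2-1)*s2^2) / (n1+n2-2))
numerator = (14-1)*0.703^2 + (17-1)*1.417^2 = 6.424717 + 32.126224 = 38.550941
denominator = 14 + 17 - 2 = 29
s_p^2 = 38.550941 / 29 = 1.3293428
s_p = sqrt(1.3293428) = 1.1530

1.1530


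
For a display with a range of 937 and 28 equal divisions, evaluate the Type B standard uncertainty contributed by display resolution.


resolution = range / divisions
resolution = 937 / 28 = 33.464286
u_res = resolution / (2*sqrt(3))
u_res = 33.464286 / 3.4641016
u_res = 9.6603

9.6603


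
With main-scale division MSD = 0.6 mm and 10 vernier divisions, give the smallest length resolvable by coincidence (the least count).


LC = MSD / n_div
= 0.6 / 10
= 0.0600

0.0600


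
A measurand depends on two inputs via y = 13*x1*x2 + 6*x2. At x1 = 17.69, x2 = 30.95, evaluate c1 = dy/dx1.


y = 13*x1*x2 + 6*x2
dy/dx1 = 13*x2
Evaluate at x2 = 30.95: c1 = 13 * 30.95
c1 = 402.3500

402.3500


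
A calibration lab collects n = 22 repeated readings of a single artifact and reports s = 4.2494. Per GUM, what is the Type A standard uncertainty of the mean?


u_A = s / sqrt(n)
u_A = 4.2494 / sqrt(22)
u_A = 4.2494 / 4.6904158
u_A = 0.9060

0.9060


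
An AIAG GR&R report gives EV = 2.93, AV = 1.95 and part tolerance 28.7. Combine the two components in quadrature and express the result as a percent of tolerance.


GRR = sqrt(EV^2 + AV^2) = sqrt(2.93^2 + 1.95^2) = 3.5195738
%GRR = GRR / tol * 100 = 3.5195738 / 28.7 * 100
%GRR = 12.2633

12.2633


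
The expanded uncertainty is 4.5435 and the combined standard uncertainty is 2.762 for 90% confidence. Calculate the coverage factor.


k = U / uc
k = 4.5435 / 2.762
k = 1.645

1.645


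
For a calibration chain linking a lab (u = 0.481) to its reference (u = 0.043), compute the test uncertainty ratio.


TUR = u_lab / u_ref
= 0.481 / 0.043
= 11.1860

11.1860


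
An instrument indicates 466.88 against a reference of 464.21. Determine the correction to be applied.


Correction = standard - reading
= 464.21 - 466.88
= -2.6700

-2.6700


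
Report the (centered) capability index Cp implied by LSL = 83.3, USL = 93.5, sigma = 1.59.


Cp = (USL - LSL) / (6 * sigma)
= (93.5 - 83.3) / (6 * 1.59)
= 10.2000 / 9.5400
= 1.0692

1.0692


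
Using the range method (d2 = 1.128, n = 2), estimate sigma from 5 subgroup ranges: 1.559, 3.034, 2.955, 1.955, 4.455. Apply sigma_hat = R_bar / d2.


R_bar = (1.559 + 3.034 + 2.955 + 1.955 + 4.455) / 5
R_bar = 13.958 / 5 = 2.7916
sigma_hat = R_bar / d2 = 2.7916 / 1.128 = 2.4748

2.4748


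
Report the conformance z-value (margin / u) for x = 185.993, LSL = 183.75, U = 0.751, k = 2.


u = U / k = 0.751 / 2 = 0.3755
margin = |LSL - x| = |183.75 - 185.993| = 2.243
z = margin / u = 2.243 / 0.3755
z = 5.9734

5.9734


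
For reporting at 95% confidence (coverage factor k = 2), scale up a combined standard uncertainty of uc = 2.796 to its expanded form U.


U = k * uc
U = 2 * 2.796
U = 5.5920

5.5920


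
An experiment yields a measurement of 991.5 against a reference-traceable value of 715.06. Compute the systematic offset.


Systematic error = measured - true
= 991.5 - 715.06
= 276.4400

276.4400


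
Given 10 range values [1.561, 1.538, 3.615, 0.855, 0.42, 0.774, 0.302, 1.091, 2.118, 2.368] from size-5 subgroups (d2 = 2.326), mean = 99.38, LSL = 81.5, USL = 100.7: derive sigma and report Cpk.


R_bar = (1.561 + 1.538 + 3.615 + 0.855 + 0.42 + 0.774 + 0.302 + 1.091 + 2.118 + 2.368) / 10 = 1.4642
sigma = R_bar / d2 = 1.4642 / 2.326 = 0.62949269
Cp = (USL - LSL)/(6*sigma) = (100.7 - 81.5)/(6*0.62949269) = 5.0835
Cpu = (100.7 - 99.38)/(3*0.62949269) = 0.6990
Cpl = (99.38 - 81.5)/(3*0.62949269) = 9.4679
Cpk = min(Cpu, Cpl) = 0.6990

0.6990


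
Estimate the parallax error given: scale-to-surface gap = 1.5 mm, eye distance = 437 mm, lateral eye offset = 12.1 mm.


error = h * offset / d
= 1.5 * 12.1 / 437
= 0.0415

0.0415


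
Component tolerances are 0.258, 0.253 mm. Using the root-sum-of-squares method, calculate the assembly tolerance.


RSS = sqrt(0.258^2 + 0.253^2)
= sqrt(0.130573)
= 0.3613

0.3613


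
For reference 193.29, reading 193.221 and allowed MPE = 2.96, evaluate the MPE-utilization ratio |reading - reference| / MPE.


e = indication - reference = 193.221 - 193.29 = -0.0690
|e| = 0.0690
ratio = |e| / MPE = 0.0690 / 2.96
ratio = 0.0233

0.0233


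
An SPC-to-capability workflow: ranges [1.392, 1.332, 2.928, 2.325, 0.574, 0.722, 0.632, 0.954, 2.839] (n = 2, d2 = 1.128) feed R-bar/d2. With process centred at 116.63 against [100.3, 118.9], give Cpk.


R_bar = (1.392 + 1.332 + 2.928 + 2.325 + 0.574 + 0.722 + 0.632 + 0.954 + 2.839) / 9 = 1.522
sigma = R_bar / d2 = 1.522 / 1.128 = 1.3492908
Cp = (USL - LSL)/(6*sigma) = (118.9 - 100.3)/(6*1.3492908) = 2.2975
Cpu = (118.9 - 116.63)/(3*1.3492908) = 0.5608
Cpl = (116.63 - 100.3)/(3*1.3492908) = 4.0342
Cpk = min(Cpu, Cpl) = 0.5608

0.5608


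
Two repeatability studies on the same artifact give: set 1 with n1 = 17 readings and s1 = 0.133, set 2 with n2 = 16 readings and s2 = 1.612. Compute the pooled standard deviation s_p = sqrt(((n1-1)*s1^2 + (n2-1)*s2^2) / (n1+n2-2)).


s_p = sqrt(((n1-1)*s1^2 + (n2-1)*s2^2) / (n1+n2-2))
numerator = (17-1)*0.133^2 + (16-1)*1.612^2 = 0.283024 + 38.97816 = 39.261184
denominator = 17 + 16 - 2 = 31
s_p^2 = 39.261184 / 31 = 1.2664898
s_p = sqrt(1.2664898) = 1.1254

1.1254


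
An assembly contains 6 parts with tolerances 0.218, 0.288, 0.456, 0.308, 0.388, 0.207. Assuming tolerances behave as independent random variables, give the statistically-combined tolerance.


RSS = sqrt(0.218^2 + 0.288^2 + 0.456^2 + 0.308^2 + 0.388^2 + 0.207^2)
= sqrt(0.626661)
= 0.7916

0.7916


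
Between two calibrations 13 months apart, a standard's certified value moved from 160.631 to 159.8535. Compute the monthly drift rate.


rate = (v2 - v1) / months
= (159.8535 - 160.631) / 13
= -0.7775 / 13
= -0.0598

-0.0598


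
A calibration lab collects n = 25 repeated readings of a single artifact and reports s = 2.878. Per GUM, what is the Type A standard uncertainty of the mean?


u_A = s / sqrt(n)
u_A = 2.878 / sqrt(25)
u_A = 2.878 / 5
u_A = 0.5756

0.5756


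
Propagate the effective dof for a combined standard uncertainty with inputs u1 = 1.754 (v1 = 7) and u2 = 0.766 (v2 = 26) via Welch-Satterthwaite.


uc = sqrt(u1^2 + u2^2) = sqrt(1.754^2 + 0.766^2) = 1.9139676
v_eff = uc^4 / (u1^4/v1 + u2^4/v2)
= 1.9139676^4 / (1.754^4/7 + 0.766^4/26)
= 13.419562 / 1.3653775
v_eff = 9.8285

9.8285


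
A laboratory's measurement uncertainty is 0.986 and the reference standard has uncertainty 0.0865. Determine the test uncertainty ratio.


TUR = u_lab / u_ref
= 0.986 / 0.0865
= 11.3988

11.3988


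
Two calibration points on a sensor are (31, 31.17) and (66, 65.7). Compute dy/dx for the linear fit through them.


slope = (y2 - y1) / (x2 - x1)
= (65.7 - 31.17) / (66 - 31)
= 34.5300 / 35
= 0.9866

0.9866


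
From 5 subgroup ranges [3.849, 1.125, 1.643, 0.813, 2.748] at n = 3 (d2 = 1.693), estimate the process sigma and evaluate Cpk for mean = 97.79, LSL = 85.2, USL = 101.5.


R_bar = (3.849 + 1.125 + 1.643 + 0.813 + 2.748) / 5 = 2.0356
sigma = R_bar / d2 = 2.0356 / 1.693 = 1.2023627
Cp = (USL - LSL)/(6*sigma) = (101.5 - 85.2)/(6*1.2023627) = 2.2594
Cpu = (101.5 - 97.79)/(3*1.2023627) = 1.0285
Cpl = (97.79 - 85.2)/(3*1.2023627) = 3.4904
Cpk = min(Cpu, Cpl) = 1.0285

1.0285


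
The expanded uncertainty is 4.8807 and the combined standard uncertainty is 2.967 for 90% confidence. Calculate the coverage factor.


k = U / uc
k = 4.8807 / 2.967
k = 1.645

1.645


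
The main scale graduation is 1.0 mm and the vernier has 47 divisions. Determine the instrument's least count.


LC = MSD / n_div
= 1.0 / 47
= 0.0213

0.0213


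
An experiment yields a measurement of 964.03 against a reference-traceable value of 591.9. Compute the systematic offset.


Systematic error = measured - true
= 964.03 - 591.9
= 372.1300

372.1300


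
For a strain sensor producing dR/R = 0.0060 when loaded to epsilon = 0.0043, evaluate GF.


GF = (dR/R) / epsilon
= 0.0060 / 0.0043
= 1.3953

1.3953


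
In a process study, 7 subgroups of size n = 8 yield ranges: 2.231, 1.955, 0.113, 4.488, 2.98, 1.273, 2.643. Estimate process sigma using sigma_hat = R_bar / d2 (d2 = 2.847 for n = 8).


R_bar = (2.231 + 1.955 + 0.113 + 4.488 + 2.98 + 1.273 + 2.643) / 7
R_bar = 15.683 / 7 = 2.2404286
sigma_hat = R_bar / d2 = 2.2404286 / 2.847 = 0.7869

0.7869


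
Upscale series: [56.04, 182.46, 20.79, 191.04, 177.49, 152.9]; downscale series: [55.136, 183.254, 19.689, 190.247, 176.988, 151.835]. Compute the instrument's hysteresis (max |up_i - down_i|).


|56.04 - 55.136| = 0.9040
|182.46 - 183.254| = 0.7940
|20.79 - 19.689| = 1.1010
|191.04 - 190.247| = 0.7930
|177.49 - 176.988| = 0.5020
|152.9 - 151.835| = 1.0650
hysteresis = max(diffs) = 1.1010

1.1010


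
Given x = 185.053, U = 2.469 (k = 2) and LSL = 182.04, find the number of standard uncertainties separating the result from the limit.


u = U / k = 2.469 / 2 = 1.2345
margin = |LSL - x| = |182.04 - 185.053| = 3.013
z = margin / u = 3.013 / 1.2345
z = 2.4407

2.4407


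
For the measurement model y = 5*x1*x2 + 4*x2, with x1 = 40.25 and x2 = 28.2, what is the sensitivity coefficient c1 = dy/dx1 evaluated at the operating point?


y = 5*x1*x2 + 4*x2
dy/dx1 = 5*x2
Evaluate at x2 = 28.2: c1 = 5 * 28.2
c1 = 141.0000

141.0000


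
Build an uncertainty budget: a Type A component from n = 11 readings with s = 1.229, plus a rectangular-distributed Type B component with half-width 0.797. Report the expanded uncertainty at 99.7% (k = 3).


u_A = s / sqrt(n) = 1.229 / sqrt(11) = 0.37055744
u_B = half_width / sqrt(3) = 0.797 / sqrt(3) = 0.46014816
uc = sqrt(u_A^2 + u_B^2) = sqrt(0.37055744^2 + 0.46014816^2) = 0.59080381
U = k * uc = 3 * 0.59080381
U = 1.7724

1.7724


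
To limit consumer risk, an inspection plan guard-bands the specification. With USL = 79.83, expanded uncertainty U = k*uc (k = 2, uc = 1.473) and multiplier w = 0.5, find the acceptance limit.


U = k * uc = 2 * 1.473 = 2.946
guard band g = w * U = 0.5 * 2.946 = 1.473
AL = USL - g = 79.83 - 1.473
AL = 78.3570

78.3570


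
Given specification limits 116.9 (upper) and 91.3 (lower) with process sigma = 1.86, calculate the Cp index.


Cp = (USL - LSL) / (6 * sigma)
= (116.9 - 91.3) / (6 * 1.86)
= 25.6000 / 11.1600
= 2.2939

2.2939


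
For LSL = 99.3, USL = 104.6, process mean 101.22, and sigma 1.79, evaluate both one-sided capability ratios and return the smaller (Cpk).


Cpu = (USL - mean) / (3*sigma) = (104.6 - 101.22) / (3*1.79) = 0.6294
Cpl = (mean - LSL) / (3*sigma) = (101.22 - 99.3) / (3*1.79) = 0.3575
Cpk = min(Cpu, Cpl) = 0.3575

0.3575


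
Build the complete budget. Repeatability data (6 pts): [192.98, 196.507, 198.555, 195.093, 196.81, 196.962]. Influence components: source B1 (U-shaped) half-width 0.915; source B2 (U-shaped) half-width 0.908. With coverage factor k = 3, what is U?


mean = (192.98 + 196.507 + 198.555 + 195.093 + 196.81 + 196.962) / 6 = 196.1511667
s = sqrt(sum((x - mean)^2)/(n-1)) = 1.9064396
u_A = s / sqrt(n) = 1.9064396 / sqrt(6) = 0.77830071
u_B1 = 0.915 / sqrt(2) = 0.6470027
u_B2 = 0.908 / sqrt(2) = 0.64205296
uc = sqrt(0.77830071^2 + 0.6470027^2 + 0.64205296^2) = 1.198581
U = k * uc = 3 * 1.198581
U = 3.5957

3.5957


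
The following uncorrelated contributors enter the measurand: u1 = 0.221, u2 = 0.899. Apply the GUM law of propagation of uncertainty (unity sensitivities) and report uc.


uc = sqrt(0.221^2 + 0.899^2)
uc = sqrt(0.857042)
uc = 0.9258

0.9258


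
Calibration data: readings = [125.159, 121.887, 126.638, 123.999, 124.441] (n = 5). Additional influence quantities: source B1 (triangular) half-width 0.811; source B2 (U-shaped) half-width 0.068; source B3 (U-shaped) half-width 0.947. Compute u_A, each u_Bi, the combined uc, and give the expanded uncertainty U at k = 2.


mean = (125.159 + 121.887 + 126.638 + 123.999 + 124.441) / 5 = 124.4248
s = sqrt(sum((x - mean)^2)/(n-1)) = 1.7363252
u_A = s / sqrt(n) = 1.7363252 / sqrt(5) = 0.77650824
u_B1 = 0.811 / sqrt(6) = 0.33108936
u_B2 = 0.068 / sqrt(2) = 0.048083261
u_B3 = 0.947 / sqrt(2) = 0.66963012
uc = sqrt(0.77650824^2 + 0.33108936^2 + 0.048083261^2 + 0.66963012^2) = 1.0785647
U = k * uc = 2 * 1.0785647
U = 2.1571

2.1571


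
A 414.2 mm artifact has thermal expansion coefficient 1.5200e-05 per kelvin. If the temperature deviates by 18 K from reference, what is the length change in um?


dL = L * alpha * dT
= 414.2 * 1.5200e-05 * 18
= 0.1133251 mm
dL_um = 0.1133251 * 1000 = 113.3251 um

113.3251


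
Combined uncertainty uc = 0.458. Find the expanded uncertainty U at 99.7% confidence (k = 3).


U = k * uc
U = 3 * 0.458
U = 1.3740

1.3740


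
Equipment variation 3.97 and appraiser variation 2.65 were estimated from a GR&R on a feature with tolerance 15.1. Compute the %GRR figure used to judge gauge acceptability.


GRR = sqrt(EV^2 + AV^2) = sqrt(3.97^2 + 2.65^2) = 4.773196
%GRR = GRR / tol * 100 = 4.773196 / 15.1 * 100
%GRR = 31.6106

31.6106


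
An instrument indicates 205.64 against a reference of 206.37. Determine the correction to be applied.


Correction = standard - reading
= 206.37 - 205.64
= 0.7300

0.7300


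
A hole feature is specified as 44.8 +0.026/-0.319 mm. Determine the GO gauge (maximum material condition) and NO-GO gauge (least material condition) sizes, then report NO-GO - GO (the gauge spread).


GO = nominal - lower_tol (smallest hole = maximum material condition)
GO = 44.8 - 0.319 = 44.481
NO-GO = nominal + upper_tol (largest hole = least material condition)
NO-GO = 44.8 + 0.026 = 44.826
spread = NO-GO - GO = 44.826 - 44.481 = 0.3450

0.3450


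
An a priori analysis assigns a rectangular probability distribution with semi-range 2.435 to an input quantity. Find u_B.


u_B = half_width / sqrt(3)
u_B = 2.435 / 1.7320508
u_B = 1.4058

1.4058


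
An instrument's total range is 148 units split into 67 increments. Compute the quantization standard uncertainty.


resolution = range / divisions
resolution = 148 / 67 = 2.2089552
u_res = resolution / (2*sqrt(3))
u_res = 2.2089552 / 3.4641016
u_res = 0.6377

0.6377


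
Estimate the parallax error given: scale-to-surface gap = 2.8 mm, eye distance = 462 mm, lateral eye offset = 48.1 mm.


error = h * offset / d
= 2.8 * 48.1 / 462
= 0.2915

0.2915


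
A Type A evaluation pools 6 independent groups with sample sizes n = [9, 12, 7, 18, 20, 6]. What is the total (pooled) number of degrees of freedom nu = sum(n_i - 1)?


nu = sum_i (n_i - 1)
nu = ((9 - 1) + (12 - 1) + (7 - 1) + (18 - 1) + (20 - 1) + (6 - 1))
nu = 8 + 11 + 6 + 17 + 19 + 5
nu = 66

66


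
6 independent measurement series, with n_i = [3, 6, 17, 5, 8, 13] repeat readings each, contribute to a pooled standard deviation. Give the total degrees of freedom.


nu = sum_i (n_i - 1)
nu = ((3 - 1) + (6 - 1) + (17 - 1) + (5 - 1) + (8 - 1) + (13 - 1))
nu = 2 + 5 + 16 + 4 + 7 + 12
nu = 46

46


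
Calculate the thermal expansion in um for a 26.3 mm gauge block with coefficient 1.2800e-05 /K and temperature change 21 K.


dL = L * alpha * dT
= 26.3 * 1.2800e-05 * 21
= 0.0070694 mm
dL_um = 0.0070694 * 1000 = 7.0694 um

7.0694


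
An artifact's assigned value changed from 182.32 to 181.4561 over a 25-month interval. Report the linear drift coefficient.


rate = (v2 - v1) / months
= (181.4561 - 182.32) / 25
= -0.8639 / 25
= -0.0346

-0.0346


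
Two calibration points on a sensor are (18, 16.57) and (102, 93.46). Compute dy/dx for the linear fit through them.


slope = (y2 - y1) / (x2 - x1)
= (93.46 - 16.57) / (102 - 18)
= 76.8900 / 84
= 0.9154

0.9154


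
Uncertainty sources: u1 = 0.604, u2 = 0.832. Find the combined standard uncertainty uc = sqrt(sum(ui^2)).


uc = sqrt(0.604^2 + 0.832^2)
uc = sqrt(1.05704)
uc = 1.0281

1.0281


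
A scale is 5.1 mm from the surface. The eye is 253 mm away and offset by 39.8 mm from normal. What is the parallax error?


error = h * offset / d
= 5.1 * 39.8 / 253
= 0.8023

0.8023


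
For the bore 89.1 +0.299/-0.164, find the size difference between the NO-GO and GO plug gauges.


GO = nominal - lower_tol (smallest hole = maximum material condition)
GO = 89.1 - 0.164 = 88.936
NO-GO = nominal + upper_tol (largest hole = least material condition)
NO-GO = 89.1 + 0.299 = 89.399
spread = NO-GO - GO = 89.399 - 88.936 = 0.4630

0.4630


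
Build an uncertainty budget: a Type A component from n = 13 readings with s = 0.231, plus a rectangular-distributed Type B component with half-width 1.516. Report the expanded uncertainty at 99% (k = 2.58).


u_A = s / sqrt(n) = 0.231 / sqrt(13) = 0.064067873
u_B = half_width / sqrt(3) = 1.516 / sqrt(3) = 0.87526301
uc = sqrt(u_A^2 + u_B^2) = sqrt(0.064067873^2 + 0.87526301^2) = 0.87760471
U = k * uc = 2.58 * 0.87760471
U = 2.2642

2.2642


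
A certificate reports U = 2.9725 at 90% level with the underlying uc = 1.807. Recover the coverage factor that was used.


k = U / uc
k = 2.9725 / 1.807
k = 1.645

1.645


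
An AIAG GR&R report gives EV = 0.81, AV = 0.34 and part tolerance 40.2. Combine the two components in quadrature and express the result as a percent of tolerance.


GRR = sqrt(EV^2 + AV^2) = sqrt(0.81^2 + 0.34^2) = 0.87846457
%GRR = GRR / tol * 100 = 0.87846457 / 40.2 * 100
%GRR = 2.1852

2.1852


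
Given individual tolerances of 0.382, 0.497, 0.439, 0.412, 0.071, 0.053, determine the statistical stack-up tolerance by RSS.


RSS = sqrt(0.382^2 + 0.497^2 + 0.439^2 + 0.412^2 + 0.071^2 + 0.053^2)
= sqrt(0.763248)
= 0.8736

0.8736


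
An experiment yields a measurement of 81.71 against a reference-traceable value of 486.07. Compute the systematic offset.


Systematic error = measured - true
= 81.71 - 486.07
= -404.3600

-404.3600


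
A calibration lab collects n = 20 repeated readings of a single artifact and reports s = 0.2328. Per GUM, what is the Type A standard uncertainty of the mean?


u_A = s / sqrt(n)
u_A = 0.2328 / sqrt(20)
u_A = 0.2328 / 4.472136
u_A = 0.0521

0.0521


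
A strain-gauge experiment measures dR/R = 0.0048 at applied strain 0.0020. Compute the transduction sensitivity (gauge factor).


GF = (dR/R) / epsilon
= 0.0048 / 0.0020
= 2.4000

2.4000


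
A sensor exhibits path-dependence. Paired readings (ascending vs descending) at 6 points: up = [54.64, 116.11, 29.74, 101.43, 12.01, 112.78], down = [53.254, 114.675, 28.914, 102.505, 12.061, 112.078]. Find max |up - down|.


|54.64 - 53.254| = 1.3860
|116.11 - 114.675| = 1.4350
|29.74 - 28.914| = 0.8260
|101.43 - 102.505| = 1.0750
|12.01 - 12.061| = 0.0510
|112.78 - 112.078| = 0.7020
hysteresis = max(diffs) = 1.4350

1.4350


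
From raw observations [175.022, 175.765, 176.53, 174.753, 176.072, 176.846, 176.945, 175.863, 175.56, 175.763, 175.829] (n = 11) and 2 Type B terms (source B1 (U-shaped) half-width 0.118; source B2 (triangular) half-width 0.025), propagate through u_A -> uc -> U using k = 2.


mean = (175.022 + 175.765 + 176.53 + 174.753 + 176.072 + 176.846 + 176.945 + 175.863 + 175.56 + 175.763 + 175.829) / 11 = 175.9043636
s = sqrt(sum((x - mean)^2)/(n-1)) = 0.68254762
u_A = s / sqrt(n) = 0.68254762 / sqrt(11) = 0.20579585
u_B1 = 0.118 / sqrt(2) = 0.0834386
u_B2 = 0.025 / sqrt(6) = 0.010206207
uc = sqrt(0.20579585^2 + 0.0834386^2 + 0.010206207^2) = 0.22230182
U = k * uc = 2 * 0.22230182
U = 0.4446

0.4446


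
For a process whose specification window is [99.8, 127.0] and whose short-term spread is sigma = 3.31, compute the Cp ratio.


Cp = (USL - LSL) / (6 * sigma)
= (127.0 - 99.8) / (6 * 3.31)
= 27.2000 / 19.8600
= 1.3696

1.3696


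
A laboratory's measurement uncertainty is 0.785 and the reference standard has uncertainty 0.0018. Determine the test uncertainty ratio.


TUR = u_lab / u_ref
= 0.785 / 0.0018
= 436.1111

436.1111


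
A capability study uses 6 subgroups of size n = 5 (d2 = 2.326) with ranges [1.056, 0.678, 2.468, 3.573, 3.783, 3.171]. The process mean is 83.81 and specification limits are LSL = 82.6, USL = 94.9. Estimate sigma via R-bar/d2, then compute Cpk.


R_bar = (1.056 + 0.678 + 2.468 + 3.573 + 3.783 + 3.171) / 6 = 2.4548333
sigma = R_bar / d2 = 2.4548333 / 2.326 = 1.0553883
Cp = (USL - LSL)/(6*sigma) = (94.9 - 82.6)/(6*1.0553883) = 1.9424
Cpu = (94.9 - 83.81)/(3*1.0553883) = 3.5027
Cpl = (83.81 - 82.6)/(3*1.0553883) = 0.3822
Cpk = min(Cpu, Cpl) = 0.3822

0.3822


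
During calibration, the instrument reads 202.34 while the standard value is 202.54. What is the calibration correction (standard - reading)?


Correction = standard - reading
= 202.54 - 202.34
= 0.2000

0.2000


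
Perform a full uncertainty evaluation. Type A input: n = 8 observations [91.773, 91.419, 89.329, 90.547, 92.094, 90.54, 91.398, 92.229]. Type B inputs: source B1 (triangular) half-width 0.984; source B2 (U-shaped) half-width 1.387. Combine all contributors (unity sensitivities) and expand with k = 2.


mean = (91.773 + 91.419 + 89.329 + 90.547 + 92.094 + 90.54 + 91.398 + 92.229) / 8 = 91.166125
s = sqrt(sum((x - mean)^2)/(n-1)) = 0.97299544
u_A = s / sqrt(n) = 0.97299544 / sqrt(8) = 0.34400584
u_B1 = 0.984 / sqrt(6) = 0.40171632
u_B2 = 1.387 / sqrt(2) = 0.98075711
uc = sqrt(0.34400584^2 + 0.40171632^2 + 0.98075711^2) = 1.1142713
U = k * uc = 2 * 1.1142713
U = 2.2285

2.2285


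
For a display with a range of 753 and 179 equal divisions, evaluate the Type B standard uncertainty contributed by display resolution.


resolution = range / divisions
resolution = 753 / 179 = 4.2067039
u_res = resolution / (2*sqrt(3))
u_res = 4.2067039 / 3.4641016
u_res = 1.2144

1.2144


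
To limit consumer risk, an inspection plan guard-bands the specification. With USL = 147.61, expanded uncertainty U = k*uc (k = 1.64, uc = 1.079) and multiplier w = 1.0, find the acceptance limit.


U = k * uc = 1.64 * 1.079 = 1.76956
guard band g = w * U = 1.0 * 1.76956 = 1.76956
AL = USL - g = 147.61 - 1.76956
AL = 145.8404

145.8404


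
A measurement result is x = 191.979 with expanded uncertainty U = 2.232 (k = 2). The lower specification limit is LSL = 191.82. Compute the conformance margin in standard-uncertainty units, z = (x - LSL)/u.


u = U / k = 2.232 / 2 = 1.116
margin = |LSL - x| = |191.82 - 191.979| = 0.159
z = margin / u = 0.159 / 1.116
z = 0.1425

0.1425


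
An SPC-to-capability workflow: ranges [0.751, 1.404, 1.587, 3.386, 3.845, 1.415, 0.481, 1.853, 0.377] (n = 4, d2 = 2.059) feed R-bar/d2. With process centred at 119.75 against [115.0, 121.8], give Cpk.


R_bar = (0.751 + 1.404 + 1.587 + 3.386 + 3.845 + 1.415 + 0.481 + 1.853 + 0.377) / 9 = 1.6776667
sigma = R_bar / d2 = 1.6776667 / 2.059 = 0.81479684
Cp = (USL - LSL)/(6*sigma) = (121.8 - 115.0)/(6*0.81479684) = 1.3909
Cpu = (121.8 - 119.75)/(3*0.81479684) = 0.8387
Cpl = (119.75 - 115.0)/(3*0.81479684) = 1.9432
Cpk = min(Cpu, Cpl) = 0.8387

0.8387


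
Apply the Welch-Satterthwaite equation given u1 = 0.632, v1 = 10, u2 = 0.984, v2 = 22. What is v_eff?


uc = sqrt(u1^2 + u2^2) = sqrt(0.632^2 + 0.984^2) = 1.1694785
v_eff = uc^4 / (u1^4/v1 + u2^4/v2)
= 1.1694785^4 / (0.632^4/10 + 0.984^4/22)
= 1.8705485 / 0.058568484
v_eff = 31.9378

31.9378


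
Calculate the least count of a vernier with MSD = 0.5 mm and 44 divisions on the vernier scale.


LC = MSD / n_div
= 0.5 / 44
= 0.0114

0.0114


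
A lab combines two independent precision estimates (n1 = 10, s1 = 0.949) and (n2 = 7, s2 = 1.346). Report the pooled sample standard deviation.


s_p = sqrt(((n1-1)*s1^2 + (n2-1)*s2^2) / (n1+n2-2))
numerator = (10-1)*0.949^2 + (7-1)*1.346^2 = 8.105409 + 10.870296 = 18.975705
denominator = 10 + 7 - 2 = 15
s_p^2 = 18.975705 / 15 = 1.265047
s_p = sqrt(1.265047) = 1.1247

1.1247


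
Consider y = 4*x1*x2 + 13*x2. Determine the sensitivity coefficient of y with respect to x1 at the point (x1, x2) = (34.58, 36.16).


y = 4*x1*x2 + 13*x2
dy/dx1 = 4*x2
Evaluate at x2 = 36.16: c1 = 4 * 36.16
c1 = 144.6400

144.6400


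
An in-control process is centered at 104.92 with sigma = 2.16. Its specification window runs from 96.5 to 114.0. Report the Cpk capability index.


Cpu = (USL - mean) / (3*sigma) = (114.0 - 104.92) / (3*2.16) = 1.4012
Cpl = (mean - LSL) / (3*sigma) = (104.92 - 96.5) / (3*2.16) = 1.2994
Cpk = min(Cpu, Cpl) = 1.2994

1.2994


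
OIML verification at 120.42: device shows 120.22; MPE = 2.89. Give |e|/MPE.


e = indication - reference = 120.22 - 120.42 = -0.2000
|e| = 0.2000
ratio = |e| / MPE = 0.2000 / 2.89
ratio = 0.0692

0.0692


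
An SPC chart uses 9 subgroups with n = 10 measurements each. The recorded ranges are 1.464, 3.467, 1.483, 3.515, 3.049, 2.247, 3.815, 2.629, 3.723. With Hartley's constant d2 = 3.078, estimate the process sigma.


R_bar = (1.464 + 3.467 + 1.483 + 3.515 + 3.049 + 2.247 + 3.815 + 2.629 + 3.723) / 9
R_bar = 25.392 / 9 = 2.8213333
sigma_hat = R_bar / d2 = 2.8213333 / 3.078 = 0.9166

0.9166


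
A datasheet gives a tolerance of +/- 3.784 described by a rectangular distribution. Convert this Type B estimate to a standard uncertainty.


u_B = half_width / sqrt(3)
u_B = 3.784 / 1.7320508
u_B = 2.1847

2.1847


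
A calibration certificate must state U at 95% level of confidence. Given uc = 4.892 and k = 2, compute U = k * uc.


U = k * uc
U = 2 * 4.892
U = 9.7840

9.7840


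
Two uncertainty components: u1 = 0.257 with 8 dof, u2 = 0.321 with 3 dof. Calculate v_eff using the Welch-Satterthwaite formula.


uc = sqrt(u1^2 + u2^2) = sqrt(0.257^2 + 0.321^2) = 0.41120554
v_eff = uc^4 / (u1^4/v1 + u2^4/v2)
= 0.41120554^4 / (0.257^4/8 + 0.321^4/3)
= 0.028591427 / 0.004084458
v_eff = 7.0001

7.0001


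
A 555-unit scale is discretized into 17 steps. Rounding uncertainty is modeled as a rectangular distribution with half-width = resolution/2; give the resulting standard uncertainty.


resolution = range / divisions
resolution = 555 / 17 = 32.647059
u_res = resolution / (2*sqrt(3))
u_res = 32.647059 / 3.4641016
u_res = 9.4244

9.4244


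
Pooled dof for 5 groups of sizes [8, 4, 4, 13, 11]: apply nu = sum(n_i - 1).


nu = sum_i (n_i - 1)
nu = ((8 - 1) + (4 - 1) + (4 - 1) + (13 - 1) + (11 - 1))
nu = 7 + 3 + 3 + 12 + 10
nu = 35

35


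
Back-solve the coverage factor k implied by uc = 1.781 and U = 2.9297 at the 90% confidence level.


k = U / uc
k = 2.9297 / 1.781
k = 1.645

1.645


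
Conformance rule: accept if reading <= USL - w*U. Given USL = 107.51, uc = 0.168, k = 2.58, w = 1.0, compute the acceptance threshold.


U = k * uc = 2.58 * 0.168 = 0.43344
guard band g = w * U = 1.0 * 0.43344 = 0.43344
AL = USL - g = 107.51 - 0.43344
AL = 107.0766

107.0766


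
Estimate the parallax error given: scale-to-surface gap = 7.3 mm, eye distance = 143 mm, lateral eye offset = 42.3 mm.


error = h * offset / d
= 7.3 * 42.3 / 143
= 2.1594

2.1594


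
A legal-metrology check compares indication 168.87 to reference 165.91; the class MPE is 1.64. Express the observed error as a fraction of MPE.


e = indication - reference = 168.87 - 165.91 = 2.9600
|e| = 2.9600
ratio = |e| / MPE = 2.9600 / 1.64
ratio = 1.8049

1.8049


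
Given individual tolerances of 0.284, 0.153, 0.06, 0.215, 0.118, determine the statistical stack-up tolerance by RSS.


RSS = sqrt(0.284^2 + 0.153^2 + 0.06^2 + 0.215^2 + 0.118^2)
= sqrt(0.167814)
= 0.4097

0.4097


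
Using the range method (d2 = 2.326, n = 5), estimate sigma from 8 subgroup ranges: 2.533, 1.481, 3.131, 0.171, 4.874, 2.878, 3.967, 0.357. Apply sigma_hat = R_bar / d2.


R_bar = (2.533 + 1.481 + 3.131 + 0.171 + 4.874 + 2.878 + 3.967 + 0.357) / 8
R_bar = 19.392 / 8 = 2.424
sigma_hat = R_bar / d2 = 2.424 / 2.326 = 1.0421

1.0421


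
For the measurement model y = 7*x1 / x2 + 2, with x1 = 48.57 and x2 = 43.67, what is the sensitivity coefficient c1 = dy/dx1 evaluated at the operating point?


y = 7*x1 / x2 + 2
dy/dx1 = 7/x2
Evaluate at x2 = 43.67: c1 = 7 / 43.67
c1 = 0.1603

0.1603


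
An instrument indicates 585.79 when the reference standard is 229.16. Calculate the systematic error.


Systematic error = measured - true
= 585.79 - 229.16
= 356.6300

356.6300


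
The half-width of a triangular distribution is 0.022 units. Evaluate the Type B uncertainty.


u_B = half_width / sqrt(6)
u_B = 0.022 / 2.4494897
u_B = 0.0090

0.0090


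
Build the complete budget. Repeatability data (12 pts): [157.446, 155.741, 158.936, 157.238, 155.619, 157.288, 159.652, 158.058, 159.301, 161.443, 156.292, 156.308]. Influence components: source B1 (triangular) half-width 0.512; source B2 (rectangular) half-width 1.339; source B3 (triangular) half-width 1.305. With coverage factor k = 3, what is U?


mean = (157.446 + 155.741 + 158.936 + 157.238 + 155.619 + 157.288 + 159.652 + 158.058 + 159.301 + 161.443 + 156.292 + 156.308) / 12 = 157.7768333
s = sqrt(sum((x - mean)^2)/(n-1)) = 1.7710974
u_A = s / sqrt(n) = 1.7710974 / sqrt(12) = 0.51127178
u_B1 = 0.512 / sqrt(6) = 0.20902312
u_B2 = 1.339 / sqrt(3) = 0.77307201
u_B3 = 1.305 / sqrt(6) = 0.53276402
uc = sqrt(0.51127178^2 + 0.20902312^2 + 0.77307201^2 + 0.53276402^2) = 1.0892967
U = k * uc = 3 * 1.0892967
U = 3.2679

3.2679


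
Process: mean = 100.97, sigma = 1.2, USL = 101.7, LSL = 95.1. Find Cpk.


Cpu = (USL - mean) / (3*sigma) = (101.7 - 100.97) / (3*1.2) = 0.2028
Cpl = (mean - LSL) / (3*sigma) = (100.97 - 95.1) / (3*1.2) = 1.6306
Cpk = min(Cpu, Cpl) = 0.2028

0.2028


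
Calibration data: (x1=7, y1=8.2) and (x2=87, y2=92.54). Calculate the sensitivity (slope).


slope = (y2 - y1) / (x2 - x1)
= (92.54 - 8.2) / (87 - 7)
= 84.3400 / 80
= 1.0543

1.0543


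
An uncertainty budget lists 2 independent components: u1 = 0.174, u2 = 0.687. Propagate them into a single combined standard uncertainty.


uc = sqrt(0.174^2 + 0.687^2)
uc = sqrt(0.502245)
uc = 0.7087

0.7087


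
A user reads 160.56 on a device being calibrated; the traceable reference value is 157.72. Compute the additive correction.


Correction = standard - reading
= 157.72 - 160.56
= -2.8400

-2.8400


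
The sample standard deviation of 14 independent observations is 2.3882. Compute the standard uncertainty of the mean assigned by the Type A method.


u_A = s / sqrt(n)
u_A = 2.3882 / sqrt(14)
u_A = 2.3882 / 3.7416574
u_A = 0.6383

0.6383


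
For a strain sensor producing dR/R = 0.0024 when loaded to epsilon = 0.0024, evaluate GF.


GF = (dR/R) / epsilon
= 0.0024 / 0.0024
= 1.0000

1.0000


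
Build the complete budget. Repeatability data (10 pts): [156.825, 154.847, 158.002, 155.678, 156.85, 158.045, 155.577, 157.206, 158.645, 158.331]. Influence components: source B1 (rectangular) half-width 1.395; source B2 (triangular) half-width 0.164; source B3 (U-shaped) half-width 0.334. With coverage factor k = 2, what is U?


mean = (156.825 + 154.847 + 158.002 + 155.678 + 156.85 + 158.045 + 155.577 + 157.206 + 158.645 + 158.331) / 10 = 157.0006
s = sqrt(sum((x - mean)^2)/(n-1)) = 1.2943121
u_A = s / sqrt(n) = 1.2943121 / sqrt(10) = 0.40929742
u_B1 = 1.395 / sqrt(3) = 0.80540363
u_B2 = 0.164 / sqrt(6) = 0.06695272
u_B3 = 0.334 / sqrt(2) = 0.23617366
uc = sqrt(0.40929742^2 + 0.80540363^2 + 0.06695272^2 + 0.23617366^2) = 0.93619445
U = k * uc = 2 * 0.93619445
U = 1.8724

1.8724


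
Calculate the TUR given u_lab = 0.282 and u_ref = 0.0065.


TUR = u_lab / u_ref
= 0.282 / 0.0065
= 43.3846

43.3846


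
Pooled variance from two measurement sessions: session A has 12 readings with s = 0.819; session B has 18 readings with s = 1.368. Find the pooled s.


s_p = sqrt(((n1-1)*s1^2 + (n2-1)*s2^2) / (n1+n2-2))
numerator = (12-1)*0.819^2 + (18-1)*1.368^2 = 7.378371 + 31.814208 = 39.192579
denominator = 12 + 18 - 2 = 28
s_p^2 = 39.192579 / 28 = 1.399735
s_p = sqrt(1.399735) = 1.1831

1.1831


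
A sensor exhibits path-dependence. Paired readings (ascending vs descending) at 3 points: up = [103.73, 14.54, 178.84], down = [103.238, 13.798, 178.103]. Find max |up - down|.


|103.73 - 103.238| = 0.4920
|14.54 - 13.798| = 0.7420
|178.84 - 178.103| = 0.7370
hysteresis = max(diffs) = 0.7420

0.7420
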